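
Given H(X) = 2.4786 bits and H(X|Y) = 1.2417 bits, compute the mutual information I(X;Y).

I(X;Y) = H(X) - H(X|Y)
I(X;Y) = 2.4786 - 1.2417 = 1.2369 bits


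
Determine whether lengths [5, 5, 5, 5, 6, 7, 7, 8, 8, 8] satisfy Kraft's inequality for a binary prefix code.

Kraft inequality: Σ 2^(-l_i) ≤ 1 for prefix-free code
Calculating: 2^(-5) + 2^(-5) + 2^(-5) + 2^(-5) + 2^(-6) + 2^(-7) + 2^(-7) + 2^(-8) + 2^(-8) + 2^(-8)
= 0.03125 + 0.03125 + 0.03125 + 0.03125 + 0.015625 + 0.0078125 + 0.0078125 + 0.00390625 + 0.00390625 + 0.00390625
= 0.1680
Since 0.1680 ≤ 1, prefix-free code exists


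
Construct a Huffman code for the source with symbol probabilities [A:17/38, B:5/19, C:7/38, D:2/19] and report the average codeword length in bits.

Huffman tree construction:
Combine smallest probabilities repeatedly
Resulting codes:
  A: 0 (length 1)
  B: 10 (length 2)
  C: 111 (length 3)
  D: 110 (length 3)
Average length = Σ p(s) × length(s) = 1.8421 bits


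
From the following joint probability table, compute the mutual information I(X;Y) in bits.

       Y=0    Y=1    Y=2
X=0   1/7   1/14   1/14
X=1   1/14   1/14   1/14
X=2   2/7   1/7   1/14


H(X) = 1.4926, H(Y) = 1.4926, H(X,Y) = 2.9502
I(X;Y) = H(X) + H(Y) - H(X,Y) = 0.0350 bits


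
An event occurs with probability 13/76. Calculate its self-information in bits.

Information content I(x) = -log₂(p(x))
I = -log₂(13/76) = -log₂(0.1711)
I = 2.5475 bits


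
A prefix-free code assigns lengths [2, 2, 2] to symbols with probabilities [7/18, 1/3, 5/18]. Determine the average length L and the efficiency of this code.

Average length L = Σ p_i × l_i = 2.0000 bits
Entropy H = 1.5715 bits
Efficiency η = H/L × 100% = 78.58%


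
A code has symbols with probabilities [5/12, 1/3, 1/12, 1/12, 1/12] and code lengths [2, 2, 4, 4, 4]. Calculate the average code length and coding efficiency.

Average length L = Σ p_i × l_i = 2.5000 bits
Entropy H = 1.9508 bits
Efficiency η = H/L × 100% = 78.03%


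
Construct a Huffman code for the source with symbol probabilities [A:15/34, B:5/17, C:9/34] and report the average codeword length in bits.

Huffman tree construction:
Combine smallest probabilities repeatedly
Resulting codes:
  A: 0 (length 1)
  B: 11 (length 2)
  C: 10 (length 2)
Average length = Σ p(s) × length(s) = 1.5588 bits


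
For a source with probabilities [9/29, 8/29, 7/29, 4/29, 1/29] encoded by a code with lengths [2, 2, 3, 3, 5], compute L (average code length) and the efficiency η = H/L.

Average length L = Σ p_i × l_i = 2.4828 bits
Entropy H = 2.0931 bits
Efficiency η = H/L × 100% = 84.31%


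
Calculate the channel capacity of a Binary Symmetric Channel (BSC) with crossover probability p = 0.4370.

For BSC with error probability p:
C = 1 - H(p) where H(p) is binary entropy
H(0.4370) = -0.4370 × log₂(0.4370) - 0.5630 × log₂(0.5630)
H(p) = 0.9885
C = 1 - 0.9885 = 0.0115 bits/use


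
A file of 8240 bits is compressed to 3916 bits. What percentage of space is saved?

Space savings = (1 - Compressed/Original) × 100%
= (1 - 3916/8240) × 100%
= 52.48%


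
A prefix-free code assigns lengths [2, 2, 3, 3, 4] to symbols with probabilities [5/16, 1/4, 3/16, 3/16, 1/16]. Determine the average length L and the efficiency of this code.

Average length L = Σ p_i × l_i = 2.5000 bits
Entropy H = 2.1800 bits
Efficiency η = H/L × 100% = 87.20%


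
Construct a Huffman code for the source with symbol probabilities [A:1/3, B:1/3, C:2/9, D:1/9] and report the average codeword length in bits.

Huffman tree construction:
Combine smallest probabilities repeatedly
Resulting codes:
  A: 10 (length 2)
  B: 11 (length 2)
  C: 01 (length 2)
  D: 00 (length 2)
Average length = Σ p(s) × length(s) = 2.0000 bits


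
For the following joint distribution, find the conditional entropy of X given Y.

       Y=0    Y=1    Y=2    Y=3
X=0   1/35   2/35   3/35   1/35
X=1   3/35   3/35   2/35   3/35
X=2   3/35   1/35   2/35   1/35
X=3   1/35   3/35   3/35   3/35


H(X|Y) = Σ_y p(y) H(X|Y=y)
  p(Y=0) = 8/35, H(X|Y=0) = 1.8113
  p(Y=1) = 9/35, H(X|Y=1) = 1.8911
  p(Y=2) = 2/7, H(X|Y=2) = 1.9710
  p(Y=3) = 8/35, H(X|Y=3) = 1.8113
H(X|Y) = 0.2286×1.8113 + 0.2571×1.8911 + 0.2857×1.9710 + 0.2286×1.8113 = 1.8774 bits


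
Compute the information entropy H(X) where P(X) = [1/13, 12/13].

H(X) = -Σ p(x) log₂ p(x)
  -1/13 × log₂(1/13) = 0.2846
  -12/13 × log₂(12/13) = 0.1066
H(X) = 0.3912 bits


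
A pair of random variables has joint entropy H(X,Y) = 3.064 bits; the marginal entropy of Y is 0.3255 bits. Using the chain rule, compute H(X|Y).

Chain rule: H(X,Y) = H(X|Y) + H(Y)
H(X|Y) = H(X,Y) - H(Y) = 3.064 - 0.3255 = 2.7385 bits


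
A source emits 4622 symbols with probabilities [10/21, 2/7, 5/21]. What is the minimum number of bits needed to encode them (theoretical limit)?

Entropy H = 1.5190 bits/symbol
Minimum bits = H × n = 1.5190 × 4622
= 7021.03 bits


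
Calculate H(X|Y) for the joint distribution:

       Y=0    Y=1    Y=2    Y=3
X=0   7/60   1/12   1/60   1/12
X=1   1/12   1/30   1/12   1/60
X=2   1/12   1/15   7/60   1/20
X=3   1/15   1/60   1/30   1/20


H(X|Y) = Σ_y p(y) H(X|Y=y)
  p(Y=0) = 7/20, H(X|Y=0) = 1.9699
  p(Y=1) = 1/5, H(X|Y=1) = 1.7842
  p(Y=2) = 1/4, H(X|Y=2) = 1.6895
  p(Y=3) = 1/5, H(X|Y=3) = 1.8250
H(X|Y) = 0.3500×1.9699 + 0.2000×1.7842 + 0.2500×1.6895 + 0.2000×1.8250 = 1.8337 bits


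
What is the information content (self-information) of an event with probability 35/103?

Information content I(x) = -log₂(p(x))
I = -log₂(35/103) = -log₂(0.3398)
I = 1.5572 bits


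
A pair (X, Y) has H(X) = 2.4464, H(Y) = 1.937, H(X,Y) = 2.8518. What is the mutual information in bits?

I(X;Y) = H(X) + H(Y) - H(X,Y)
I(X;Y) = 2.4464 + 1.937 - 2.8518 = 1.5316 bits


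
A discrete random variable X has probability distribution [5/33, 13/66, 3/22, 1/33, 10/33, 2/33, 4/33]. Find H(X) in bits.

H(X) = -Σ p(x) log₂ p(x)
  -5/33 × log₂(5/33) = 0.4125
  -13/66 × log₂(13/66) = 0.4617
  -3/22 × log₂(3/22) = 0.3920
  -1/33 × log₂(1/33) = 0.1529
  -10/33 × log₂(10/33) = 0.5220
  -2/33 × log₂(2/33) = 0.2451
  -4/33 × log₂(4/33) = 0.3690
H(X) = 2.5551 bits


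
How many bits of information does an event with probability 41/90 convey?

Information content I(x) = -log₂(p(x))
I = -log₂(41/90) = -log₂(0.4556)
I = 1.1343 bits


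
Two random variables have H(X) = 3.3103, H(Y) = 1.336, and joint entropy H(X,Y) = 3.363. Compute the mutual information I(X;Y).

I(X;Y) = H(X) + H(Y) - H(X,Y)
I(X;Y) = 3.3103 + 1.336 - 3.363 = 1.2833 bits


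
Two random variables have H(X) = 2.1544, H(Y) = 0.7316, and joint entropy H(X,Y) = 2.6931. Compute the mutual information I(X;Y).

I(X;Y) = H(X) + H(Y) - H(X,Y)
I(X;Y) = 2.1544 + 0.7316 - 2.6931 = 0.1929 bits


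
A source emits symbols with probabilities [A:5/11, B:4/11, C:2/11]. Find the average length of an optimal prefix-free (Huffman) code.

Huffman tree construction:
Combine smallest probabilities repeatedly
Resulting codes:
  A: 0 (length 1)
  B: 11 (length 2)
  C: 10 (length 2)
Average length = Σ p(s) × length(s) = 1.5455 bits


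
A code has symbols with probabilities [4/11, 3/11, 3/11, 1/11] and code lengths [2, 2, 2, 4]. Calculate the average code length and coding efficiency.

Average length L = Σ p_i × l_i = 2.1818 bits
Entropy H = 1.8676 bits
Efficiency η = H/L × 100% = 85.60%


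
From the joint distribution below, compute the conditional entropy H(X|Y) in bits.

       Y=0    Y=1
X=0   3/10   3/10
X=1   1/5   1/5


H(X|Y) = Σ_y p(y) H(X|Y=y)
  p(Y=0) = 1/2, H(X|Y=0) = 0.9710
  p(Y=1) = 1/2, H(X|Y=1) = 0.9710
H(X|Y) = 0.5000×0.9710 + 0.5000×0.9710 = 0.9710 bits


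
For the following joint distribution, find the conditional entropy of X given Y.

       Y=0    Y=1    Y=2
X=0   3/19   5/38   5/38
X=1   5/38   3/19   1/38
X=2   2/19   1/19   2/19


H(X|Y) = Σ_y p(y) H(X|Y=y)
  p(Y=0) = 15/38, H(X|Y=0) = 1.5656
  p(Y=1) = 13/38, H(X|Y=1) = 1.4605
  p(Y=2) = 5/19, H(X|Y=2) = 1.3610
H(X|Y) = 0.3947×1.5656 + 0.3421×1.4605 + 0.2632×1.3610 = 1.4758 bits


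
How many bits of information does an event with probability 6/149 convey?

Information content I(x) = -log₂(p(x))
I = -log₂(6/149) = -log₂(0.0403)
I = 4.6342 bits


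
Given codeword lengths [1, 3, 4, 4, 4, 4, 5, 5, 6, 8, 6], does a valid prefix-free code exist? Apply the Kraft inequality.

Kraft inequality: Σ 2^(-l_i) ≤ 1 for prefix-free code
Calculating: 2^(-1) + 2^(-3) + 2^(-4) + 2^(-4) + 2^(-4) + 2^(-4) + 2^(-5) + 2^(-5) + 2^(-6) + 2^(-8) + 2^(-6)
= 0.5 + 0.125 + 0.0625 + 0.0625 + 0.0625 + 0.0625 + 0.03125 + 0.03125 + 0.015625 + 0.00390625 + 0.015625
= 0.9727
Since 0.9727 ≤ 1, prefix-free code exists


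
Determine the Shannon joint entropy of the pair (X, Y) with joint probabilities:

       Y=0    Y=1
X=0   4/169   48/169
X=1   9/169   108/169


H(X,Y) = -Σ p(x,y) log₂ p(x,y)
  p(0,0)=4/169: -0.0237 × log₂(0.0237) = 0.1278
  p(0,1)=48/169: -0.2840 × log₂(0.2840) = 0.5158
  p(1,0)=9/169: -0.0533 × log₂(0.0533) = 0.2253
  p(1,1)=108/169: -0.6391 × log₂(0.6391) = 0.4128
H(X,Y) = 1.2817 bits


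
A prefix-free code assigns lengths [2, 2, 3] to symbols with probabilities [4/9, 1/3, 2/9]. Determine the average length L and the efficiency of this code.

Average length L = Σ p_i × l_i = 2.2222 bits
Entropy H = 1.5305 bits
Efficiency η = H/L × 100% = 68.87%


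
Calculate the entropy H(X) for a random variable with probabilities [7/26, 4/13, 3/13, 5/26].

H(X) = -Σ p(x) log₂ p(x)
  -7/26 × log₂(7/26) = 0.5097
  -4/13 × log₂(4/13) = 0.5232
  -3/13 × log₂(3/13) = 0.4882
  -5/26 × log₂(5/26) = 0.4574
H(X) = 1.9785 bits


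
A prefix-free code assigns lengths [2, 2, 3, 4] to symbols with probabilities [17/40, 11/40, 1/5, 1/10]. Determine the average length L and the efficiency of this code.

Average length L = Σ p_i × l_i = 2.4000 bits
Entropy H = 1.8334 bits
Efficiency η = H/L × 100% = 76.39%


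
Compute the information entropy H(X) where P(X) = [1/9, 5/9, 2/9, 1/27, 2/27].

H(X) = -Σ p(x) log₂ p(x)
  -1/9 × log₂(1/9) = 0.3522
  -5/9 × log₂(5/9) = 0.4711
  -2/9 × log₂(2/9) = 0.4822
  -1/27 × log₂(1/27) = 0.1761
  -2/27 × log₂(2/27) = 0.2781
H(X) = 1.7598 bits


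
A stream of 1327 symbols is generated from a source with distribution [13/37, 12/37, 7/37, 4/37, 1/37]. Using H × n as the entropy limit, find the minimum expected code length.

Entropy H = 1.9993 bits/symbol
Minimum bits = H × n = 1.9993 × 1327
= 2653.03 bits


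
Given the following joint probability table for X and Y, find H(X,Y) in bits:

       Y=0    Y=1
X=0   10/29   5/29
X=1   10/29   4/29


H(X,Y) = -Σ p(x,y) log₂ p(x,y)
  p(0,0)=10/29: -0.3448 × log₂(0.3448) = 0.5297
  p(0,1)=5/29: -0.1724 × log₂(0.1724) = 0.4373
  p(1,0)=10/29: -0.3448 × log₂(0.3448) = 0.5297
  p(1,1)=4/29: -0.1379 × log₂(0.1379) = 0.3942
H(X,Y) = 1.8908 bits


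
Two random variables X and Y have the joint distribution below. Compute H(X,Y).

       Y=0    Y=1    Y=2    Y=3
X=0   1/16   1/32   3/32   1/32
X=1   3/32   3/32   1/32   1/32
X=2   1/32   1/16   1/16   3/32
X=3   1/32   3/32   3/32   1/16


H(X,Y) = -Σ p(x,y) log₂ p(x,y)
  p(0,0)=1/16: -0.0625 × log₂(0.0625) = 0.2500
  p(0,1)=1/32: -0.0312 × log₂(0.0312) = 0.1562
  p(0,2)=3/32: -0.0938 × log₂(0.0938) = 0.3202
  p(0,3)=1/32: -0.0312 × log₂(0.0312) = 0.1562
  p(1,0)=3/32: -0.0938 × log₂(0.0938) = 0.3202
  p(1,1)=3/32: -0.0938 × log₂(0.0938) = 0.3202
  p(1,2)=1/32: -0.0312 × log₂(0.0312) = 0.1562
  p(1,3)=1/32: -0.0312 × log₂(0.0312) = 0.1562
  p(2,0)=1/32: -0.0312 × log₂(0.0312) = 0.1562
  p(2,1)=1/16: -0.0625 × log₂(0.0625) = 0.2500
  p(2,2)=1/16: -0.0625 × log₂(0.0625) = 0.2500
  p(2,3)=3/32: -0.0938 × log₂(0.0938) = 0.3202
  p(3,0)=1/32: -0.0312 × log₂(0.0312) = 0.1562
  p(3,1)=3/32: -0.0938 × log₂(0.0938) = 0.3202
  p(3,2)=3/32: -0.0938 × log₂(0.0938) = 0.3202
  p(3,3)=1/16: -0.0625 × log₂(0.0625) = 0.2500
H(X,Y) = 3.8585 bits


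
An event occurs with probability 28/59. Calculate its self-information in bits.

Information content I(x) = -log₂(p(x))
I = -log₂(28/59) = -log₂(0.4746)
I = 1.0753 bits


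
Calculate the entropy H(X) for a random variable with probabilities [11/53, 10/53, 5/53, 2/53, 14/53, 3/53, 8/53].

H(X) = -Σ p(x) log₂ p(x)
  -11/53 × log₂(11/53) = 0.4708
  -10/53 × log₂(10/53) = 0.4540
  -5/53 × log₂(5/53) = 0.3213
  -2/53 × log₂(2/53) = 0.1784
  -14/53 × log₂(14/53) = 0.5073
  -3/53 × log₂(3/53) = 0.2345
  -8/53 × log₂(8/53) = 0.4118
H(X) = 2.5781 bits


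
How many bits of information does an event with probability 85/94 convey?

Information content I(x) = -log₂(p(x))
I = -log₂(85/94) = -log₂(0.9043)
I = 0.1452 bits


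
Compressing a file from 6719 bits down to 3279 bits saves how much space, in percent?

Space savings = (1 - Compressed/Original) × 100%
= (1 - 3279/6719) × 100%
= 51.20%


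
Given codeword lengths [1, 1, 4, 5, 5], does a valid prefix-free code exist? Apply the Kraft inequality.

Kraft inequality: Σ 2^(-l_i) ≤ 1 for prefix-free code
Calculating: 2^(-1) + 2^(-1) + 2^(-4) + 2^(-5) + 2^(-5)
= 0.5 + 0.5 + 0.0625 + 0.03125 + 0.03125
= 1.1250
Since 1.1250 > 1, prefix-free code does not exist


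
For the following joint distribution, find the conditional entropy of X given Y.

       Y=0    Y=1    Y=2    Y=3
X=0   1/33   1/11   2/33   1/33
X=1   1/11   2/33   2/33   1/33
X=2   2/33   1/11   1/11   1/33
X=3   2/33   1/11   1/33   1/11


H(X|Y) = Σ_y p(y) H(X|Y=y)
  p(Y=0) = 8/33, H(X|Y=0) = 1.9056
  p(Y=1) = 1/3, H(X|Y=1) = 1.9808
  p(Y=2) = 8/33, H(X|Y=2) = 1.9056
  p(Y=3) = 2/11, H(X|Y=3) = 1.7925
H(X|Y) = 0.2424×1.9056 + 0.3333×1.9808 + 0.2424×1.9056 + 0.1818×1.7925 = 1.9101 bits


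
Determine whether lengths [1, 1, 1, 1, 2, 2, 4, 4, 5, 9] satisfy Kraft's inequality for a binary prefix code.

Kraft inequality: Σ 2^(-l_i) ≤ 1 for prefix-free code
Calculating: 2^(-1) + 2^(-1) + 2^(-1) + 2^(-1) + 2^(-2) + 2^(-2) + 2^(-4) + 2^(-4) + 2^(-5) + 2^(-9)
= 0.5 + 0.5 + 0.5 + 0.5 + 0.25 + 0.25 + 0.0625 + 0.0625 + 0.03125 + 0.001953125
= 2.6582
Since 2.6582 > 1, prefix-free code does not exist


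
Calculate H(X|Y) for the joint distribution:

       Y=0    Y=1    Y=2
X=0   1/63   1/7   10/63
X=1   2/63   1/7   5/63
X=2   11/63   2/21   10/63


H(X|Y) = Σ_y p(y) H(X|Y=y)
  p(Y=0) = 2/9, H(X|Y=0) = 0.9464
  p(Y=1) = 8/21, H(X|Y=1) = 1.5613
  p(Y=2) = 25/63, H(X|Y=2) = 1.5219
H(X|Y) = 0.2222×0.9464 + 0.3810×1.5613 + 0.3968×1.5219 = 1.4090 bits


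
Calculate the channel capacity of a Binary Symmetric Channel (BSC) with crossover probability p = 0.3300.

For BSC with error probability p:
C = 1 - H(p) where H(p) is binary entropy
H(0.3300) = -0.3300 × log₂(0.3300) - 0.6700 × log₂(0.6700)
H(p) = 0.9149
C = 1 - 0.9149 = 0.0851 bits/use


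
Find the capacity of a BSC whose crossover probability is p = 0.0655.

For BSC with error probability p:
C = 1 - H(p) where H(p) is binary entropy
H(0.0655) = -0.0655 × log₂(0.0655) - 0.9345 × log₂(0.9345)
H(p) = 0.3489
C = 1 - 0.3489 = 0.6511 bits/use


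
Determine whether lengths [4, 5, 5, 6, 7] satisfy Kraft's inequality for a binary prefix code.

Kraft inequality: Σ 2^(-l_i) ≤ 1 for prefix-free code
Calculating: 2^(-4) + 2^(-5) + 2^(-5) + 2^(-6) + 2^(-7)
= 0.0625 + 0.03125 + 0.03125 + 0.015625 + 0.0078125
= 0.1484
Since 0.1484 ≤ 1, prefix-free code exists


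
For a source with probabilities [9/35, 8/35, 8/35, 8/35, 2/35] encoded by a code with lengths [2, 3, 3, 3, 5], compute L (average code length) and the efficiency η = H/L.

Average length L = Σ p_i × l_i = 2.8571 bits
Entropy H = 2.1999 bits
Efficiency η = H/L × 100% = 77.00%


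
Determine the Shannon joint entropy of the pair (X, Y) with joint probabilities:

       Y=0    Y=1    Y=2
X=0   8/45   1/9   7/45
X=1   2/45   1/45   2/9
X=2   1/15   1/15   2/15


H(X,Y) = -Σ p(x,y) log₂ p(x,y)
  p(0,0)=8/45: -0.1778 × log₂(0.1778) = 0.4430
  p(0,1)=1/9: -0.1111 × log₂(0.1111) = 0.3522
  p(0,2)=7/45: -0.1556 × log₂(0.1556) = 0.4176
  p(1,0)=2/45: -0.0444 × log₂(0.0444) = 0.1996
  p(1,1)=1/45: -0.0222 × log₂(0.0222) = 0.1220
  p(1,2)=2/9: -0.2222 × log₂(0.2222) = 0.4822
  p(2,0)=1/15: -0.0667 × log₂(0.0667) = 0.2605
  p(2,1)=1/15: -0.0667 × log₂(0.0667) = 0.2605
  p(2,2)=2/15: -0.1333 × log₂(0.1333) = 0.3876
H(X,Y) = 2.9252 bits


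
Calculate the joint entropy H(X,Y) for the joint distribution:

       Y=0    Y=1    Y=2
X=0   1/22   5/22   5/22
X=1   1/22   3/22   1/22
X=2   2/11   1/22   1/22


H(X,Y) = -Σ p(x,y) log₂ p(x,y)
  p(0,0)=1/22: -0.0455 × log₂(0.0455) = 0.2027
  p(0,1)=5/22: -0.2273 × log₂(0.2273) = 0.4858
  p(0,2)=5/22: -0.2273 × log₂(0.2273) = 0.4858
  p(1,0)=1/22: -0.0455 × log₂(0.0455) = 0.2027
  p(1,1)=3/22: -0.1364 × log₂(0.1364) = 0.3920
  p(1,2)=1/22: -0.0455 × log₂(0.0455) = 0.2027
  p(2,0)=2/11: -0.1818 × log₂(0.1818) = 0.4472
  p(2,1)=1/22: -0.0455 × log₂(0.0455) = 0.2027
  p(2,2)=1/22: -0.0455 × log₂(0.0455) = 0.2027
H(X,Y) = 2.8242 bits


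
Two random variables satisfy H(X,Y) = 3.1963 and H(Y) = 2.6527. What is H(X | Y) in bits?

Chain rule: H(X,Y) = H(X|Y) + H(Y)
H(X|Y) = H(X,Y) - H(Y) = 3.1963 - 2.6527 = 0.5436 bits


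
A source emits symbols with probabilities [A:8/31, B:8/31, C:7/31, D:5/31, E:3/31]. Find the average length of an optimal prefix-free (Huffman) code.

Huffman tree construction:
Combine smallest probabilities repeatedly
Resulting codes:
  A: 01 (length 2)
  B: 10 (length 2)
  C: 00 (length 2)
  D: 111 (length 3)
  E: 110 (length 3)
Average length = Σ p(s) × length(s) = 2.2581 bits


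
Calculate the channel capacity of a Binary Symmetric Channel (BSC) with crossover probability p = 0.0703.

For BSC with error probability p:
C = 1 - H(p) where H(p) is binary entropy
H(0.0703) = -0.0703 × log₂(0.0703) - 0.9297 × log₂(0.9297)
H(p) = 0.3670
C = 1 - 0.3670 = 0.6330 bits/use


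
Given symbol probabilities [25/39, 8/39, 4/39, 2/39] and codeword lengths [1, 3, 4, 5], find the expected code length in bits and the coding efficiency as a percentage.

Average length L = Σ p_i × l_i = 1.9231 bits
Entropy H = 1.4368 bits
Efficiency η = H/L × 100% = 74.71%


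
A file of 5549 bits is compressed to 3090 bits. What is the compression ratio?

Compression ratio = Original / Compressed
= 5549 / 3090 = 1.80:1


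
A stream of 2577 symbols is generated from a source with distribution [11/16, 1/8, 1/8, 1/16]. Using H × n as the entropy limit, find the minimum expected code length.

Entropy H = 1.3716 bits/symbol
Minimum bits = H × n = 1.3716 × 2577
= 3534.72 bits


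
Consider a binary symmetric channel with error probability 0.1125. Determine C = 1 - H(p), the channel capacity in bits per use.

For BSC with error probability p:
C = 1 - H(p) where H(p) is binary entropy
H(0.1125) = -0.1125 × log₂(0.1125) - 0.8875 × log₂(0.8875)
H(p) = 0.5074
C = 1 - 0.5074 = 0.4926 bits/use


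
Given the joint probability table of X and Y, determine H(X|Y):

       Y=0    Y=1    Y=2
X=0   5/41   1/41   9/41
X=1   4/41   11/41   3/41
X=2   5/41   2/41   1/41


H(X|Y) = Σ_y p(y) H(X|Y=y)
  p(Y=0) = 14/41, H(X|Y=0) = 1.5774
  p(Y=1) = 14/41, H(X|Y=1) = 0.9464
  p(Y=2) = 13/41, H(X|Y=2) = 1.1401
H(X|Y) = 0.3415×1.5774 + 0.3415×0.9464 + 0.3171×1.1401 = 1.2233 bits


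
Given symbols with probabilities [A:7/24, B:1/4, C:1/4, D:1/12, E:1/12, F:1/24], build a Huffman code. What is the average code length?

Huffman tree construction:
Combine smallest probabilities repeatedly
Resulting codes:
  A: 11 (length 2)
  B: 01 (length 2)
  C: 10 (length 2)
  D: 0011 (length 4)
  E: 000 (length 3)
  F: 0010 (length 4)
Average length = Σ p(s) × length(s) = 2.3333 bits


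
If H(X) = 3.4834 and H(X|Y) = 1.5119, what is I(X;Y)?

I(X;Y) = H(X) - H(X|Y)
I(X;Y) = 3.4834 - 1.5119 = 1.9715 bits


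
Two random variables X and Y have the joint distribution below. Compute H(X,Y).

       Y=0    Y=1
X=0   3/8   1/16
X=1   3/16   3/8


H(X,Y) = -Σ p(x,y) log₂ p(x,y)
  p(0,0)=3/8: -0.3750 × log₂(0.3750) = 0.5306
  p(0,1)=1/16: -0.0625 × log₂(0.0625) = 0.2500
  p(1,0)=3/16: -0.1875 × log₂(0.1875) = 0.4528
  p(1,1)=3/8: -0.3750 × log₂(0.3750) = 0.5306
H(X,Y) = 1.7641 bits


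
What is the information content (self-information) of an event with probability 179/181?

Information content I(x) = -log₂(p(x))
I = -log₂(179/181) = -log₂(0.9890)
I = 0.0160 bits


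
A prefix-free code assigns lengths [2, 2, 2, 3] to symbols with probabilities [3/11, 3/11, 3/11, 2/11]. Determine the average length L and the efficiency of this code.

Average length L = Σ p_i × l_i = 2.1818 bits
Entropy H = 1.9808 bits
Efficiency η = H/L × 100% = 90.79%


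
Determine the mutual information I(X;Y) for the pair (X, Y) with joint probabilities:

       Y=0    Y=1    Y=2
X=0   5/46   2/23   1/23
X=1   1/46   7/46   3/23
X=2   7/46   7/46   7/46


H(X) = 1.5324, H(Y) = 1.5721, H(X,Y) = 3.0078
I(X;Y) = H(X) + H(Y) - H(X,Y) = 0.0967 bits


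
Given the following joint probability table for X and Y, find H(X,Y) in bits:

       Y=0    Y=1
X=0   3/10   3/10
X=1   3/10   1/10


H(X,Y) = -Σ p(x,y) log₂ p(x,y)
  p(0,0)=3/10: -0.3000 × log₂(0.3000) = 0.5211
  p(0,1)=3/10: -0.3000 × log₂(0.3000) = 0.5211
  p(1,0)=3/10: -0.3000 × log₂(0.3000) = 0.5211
  p(1,1)=1/10: -0.1000 × log₂(0.1000) = 0.3322
H(X,Y) = 1.8955 bits


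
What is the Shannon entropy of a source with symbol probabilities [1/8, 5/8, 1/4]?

H(X) = -Σ p(x) log₂ p(x)
  -1/8 × log₂(1/8) = 0.3750
  -5/8 × log₂(5/8) = 0.4238
  -1/4 × log₂(1/4) = 0.5000
H(X) = 1.2988 bits


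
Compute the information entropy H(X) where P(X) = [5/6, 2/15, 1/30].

H(X) = -Σ p(x) log₂ p(x)
  -5/6 × log₂(5/6) = 0.2192
  -2/15 × log₂(2/15) = 0.3876
  -1/30 × log₂(1/30) = 0.1636
H(X) = 0.7703 bits


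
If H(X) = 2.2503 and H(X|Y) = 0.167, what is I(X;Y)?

I(X;Y) = H(X) - H(X|Y)
I(X;Y) = 2.2503 - 0.167 = 2.0833 bits


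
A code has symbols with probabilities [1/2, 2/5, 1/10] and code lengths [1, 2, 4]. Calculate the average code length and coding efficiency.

Average length L = Σ p_i × l_i = 1.7000 bits
Entropy H = 1.3610 bits
Efficiency η = H/L × 100% = 80.06%


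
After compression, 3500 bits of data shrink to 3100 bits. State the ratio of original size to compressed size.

Compression ratio = Original / Compressed
= 3500 / 3100 = 1.13:1


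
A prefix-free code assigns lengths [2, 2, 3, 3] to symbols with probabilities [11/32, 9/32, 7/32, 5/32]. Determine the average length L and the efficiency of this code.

Average length L = Σ p_i × l_i = 2.3750 bits
Entropy H = 1.9424 bits
Efficiency η = H/L × 100% = 81.78%


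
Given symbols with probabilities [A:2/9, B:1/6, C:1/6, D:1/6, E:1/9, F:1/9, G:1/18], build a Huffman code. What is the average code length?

Huffman tree construction:
Combine smallest probabilities repeatedly
Resulting codes:
  A: 01 (length 2)
  B: 101 (length 3)
  C: 110 (length 3)
  D: 111 (length 3)
  E: 001 (length 3)
  F: 100 (length 3)
  G: 000 (length 3)
Average length = Σ p(s) × length(s) = 2.7778 bits


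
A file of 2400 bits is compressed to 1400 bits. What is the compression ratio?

Compression ratio = Original / Compressed
= 2400 / 1400 = 1.71:1


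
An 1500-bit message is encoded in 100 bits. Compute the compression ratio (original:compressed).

Compression ratio = Original / Compressed
= 1500 / 100 = 15.00:1


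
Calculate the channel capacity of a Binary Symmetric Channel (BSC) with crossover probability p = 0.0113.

For BSC with error probability p:
C = 1 - H(p) where H(p) is binary entropy
H(0.0113) = -0.0113 × log₂(0.0113) - 0.9887 × log₂(0.9887)
H(p) = 0.0893
C = 1 - 0.0893 = 0.9107 bits/use


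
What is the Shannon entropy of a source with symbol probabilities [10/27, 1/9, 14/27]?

H(X) = -Σ p(x) log₂ p(x)
  -10/27 × log₂(10/27) = 0.5307
  -1/9 × log₂(1/9) = 0.3522
  -14/27 × log₂(14/27) = 0.4913
H(X) = 1.3743 bits


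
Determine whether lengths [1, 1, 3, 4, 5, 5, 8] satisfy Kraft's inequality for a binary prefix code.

Kraft inequality: Σ 2^(-l_i) ≤ 1 for prefix-free code
Calculating: 2^(-1) + 2^(-1) + 2^(-3) + 2^(-4) + 2^(-5) + 2^(-5) + 2^(-8)
= 0.5 + 0.5 + 0.125 + 0.0625 + 0.03125 + 0.03125 + 0.00390625
= 1.2539
Since 1.2539 > 1, prefix-free code does not exist


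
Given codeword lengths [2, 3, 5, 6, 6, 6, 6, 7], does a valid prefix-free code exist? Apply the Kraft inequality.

Kraft inequality: Σ 2^(-l_i) ≤ 1 for prefix-free code
Calculating: 2^(-2) + 2^(-3) + 2^(-5) + 2^(-6) + 2^(-6) + 2^(-6) + 2^(-6) + 2^(-7)
= 0.25 + 0.125 + 0.03125 + 0.015625 + 0.015625 + 0.015625 + 0.015625 + 0.0078125
= 0.4766
Since 0.4766 ≤ 1, prefix-free code exists


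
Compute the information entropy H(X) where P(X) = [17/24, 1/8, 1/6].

H(X) = -Σ p(x) log₂ p(x)
  -17/24 × log₂(17/24) = 0.3524
  -1/8 × log₂(1/8) = 0.3750
  -1/6 × log₂(1/6) = 0.4308
H(X) = 1.1582 bits


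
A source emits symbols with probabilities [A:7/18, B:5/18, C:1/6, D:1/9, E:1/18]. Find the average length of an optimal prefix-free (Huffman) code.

Huffman tree construction:
Combine smallest probabilities repeatedly
Resulting codes:
  A: 0 (length 1)
  B: 10 (length 2)
  C: 110 (length 3)
  D: 1111 (length 4)
  E: 1110 (length 4)
Average length = Σ p(s) × length(s) = 2.1111 bits


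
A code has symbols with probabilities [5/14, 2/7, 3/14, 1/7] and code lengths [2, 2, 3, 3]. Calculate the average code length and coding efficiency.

Average length L = Σ p_i × l_i = 2.3571 bits
Entropy H = 1.9242 bits
Efficiency η = H/L × 100% = 81.63%


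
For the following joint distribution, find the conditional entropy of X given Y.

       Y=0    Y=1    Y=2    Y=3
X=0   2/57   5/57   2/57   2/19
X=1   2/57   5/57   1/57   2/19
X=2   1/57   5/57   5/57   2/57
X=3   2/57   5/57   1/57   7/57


H(X|Y) = Σ_y p(y) H(X|Y=y)
  p(Y=0) = 7/57, H(X|Y=0) = 1.9502
  p(Y=1) = 20/57, H(X|Y=1) = 2.0000
  p(Y=2) = 3/19, H(X|Y=2) = 1.6577
  p(Y=3) = 7/19, H(X|Y=3) = 1.8842
H(X|Y) = 0.1228×1.9502 + 0.3509×2.0000 + 0.1579×1.6577 + 0.3684×1.8842 = 1.8972 bits


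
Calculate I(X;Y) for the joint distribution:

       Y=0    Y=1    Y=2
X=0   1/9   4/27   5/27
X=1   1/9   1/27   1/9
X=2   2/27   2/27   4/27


H(X) = 1.5448, H(Y) = 1.5448, H(X,Y) = 3.0558
I(X;Y) = H(X) + H(Y) - H(X,Y) = 0.0339 bits


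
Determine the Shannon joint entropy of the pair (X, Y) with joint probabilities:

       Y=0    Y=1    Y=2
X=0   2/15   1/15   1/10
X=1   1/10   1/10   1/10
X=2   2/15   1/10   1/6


H(X,Y) = -Σ p(x,y) log₂ p(x,y)
  p(0,0)=2/15: -0.1333 × log₂(0.1333) = 0.3876
  p(0,1)=1/15: -0.0667 × log₂(0.0667) = 0.2605
  p(0,2)=1/10: -0.1000 × log₂(0.1000) = 0.3322
  p(1,0)=1/10: -0.1000 × log₂(0.1000) = 0.3322
  p(1,1)=1/10: -0.1000 × log₂(0.1000) = 0.3322
  p(1,2)=1/10: -0.1000 × log₂(0.1000) = 0.3322
  p(2,0)=2/15: -0.1333 × log₂(0.1333) = 0.3876
  p(2,1)=1/10: -0.1000 × log₂(0.1000) = 0.3322
  p(2,2)=1/6: -0.1667 × log₂(0.1667) = 0.4308
H(X,Y) = 3.1274 bits


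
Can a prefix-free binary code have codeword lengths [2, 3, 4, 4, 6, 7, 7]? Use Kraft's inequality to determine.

Kraft inequality: Σ 2^(-l_i) ≤ 1 for prefix-free code
Calculating: 2^(-2) + 2^(-3) + 2^(-4) + 2^(-4) + 2^(-6) + 2^(-7) + 2^(-7)
= 0.25 + 0.125 + 0.0625 + 0.0625 + 0.015625 + 0.0078125 + 0.0078125
= 0.5312
Since 0.5312 ≤ 1, prefix-free code exists


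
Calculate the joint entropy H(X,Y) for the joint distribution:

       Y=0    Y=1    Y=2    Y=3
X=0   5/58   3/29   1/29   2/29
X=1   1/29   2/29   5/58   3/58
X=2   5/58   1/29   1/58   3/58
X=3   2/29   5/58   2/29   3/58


H(X,Y) = -Σ p(x,y) log₂ p(x,y)
  p(0,0)=5/58: -0.0862 × log₂(0.0862) = 0.3048
  p(0,1)=3/29: -0.1034 × log₂(0.1034) = 0.3386
  p(0,2)=1/29: -0.0345 × log₂(0.0345) = 0.1675
  p(0,3)=2/29: -0.0690 × log₂(0.0690) = 0.2661
  p(1,0)=1/29: -0.0345 × log₂(0.0345) = 0.1675
  p(1,1)=2/29: -0.0690 × log₂(0.0690) = 0.2661
  p(1,2)=5/58: -0.0862 × log₂(0.0862) = 0.3048
  p(1,3)=3/58: -0.0517 × log₂(0.0517) = 0.2210
  p(2,0)=5/58: -0.0862 × log₂(0.0862) = 0.3048
  p(2,1)=1/29: -0.0345 × log₂(0.0345) = 0.1675
  p(2,2)=1/58: -0.0172 × log₂(0.0172) = 0.1010
  p(2,3)=3/58: -0.0517 × log₂(0.0517) = 0.2210
  p(3,0)=2/29: -0.0690 × log₂(0.0690) = 0.2661
  p(3,1)=5/58: -0.0862 × log₂(0.0862) = 0.3048
  p(3,2)=2/29: -0.0690 × log₂(0.0690) = 0.2661
  p(3,3)=3/58: -0.0517 × log₂(0.0517) = 0.2210
H(X,Y) = 3.8888 bits


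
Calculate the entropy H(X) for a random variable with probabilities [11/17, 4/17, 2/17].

H(X) = -Σ p(x) log₂ p(x)
  -11/17 × log₂(11/17) = 0.4064
  -4/17 × log₂(4/17) = 0.4912
  -2/17 × log₂(2/17) = 0.3632
H(X) = 1.2608 bits


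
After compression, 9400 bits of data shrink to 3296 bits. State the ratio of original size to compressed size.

Compression ratio = Original / Compressed
= 9400 / 3296 = 2.85:1


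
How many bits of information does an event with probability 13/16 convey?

Information content I(x) = -log₂(p(x))
I = -log₂(13/16) = -log₂(0.8125)
I = 0.2996 bits


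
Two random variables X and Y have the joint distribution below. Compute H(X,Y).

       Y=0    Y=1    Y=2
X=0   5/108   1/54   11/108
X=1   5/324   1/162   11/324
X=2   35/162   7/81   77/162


H(X,Y) = -Σ p(x,y) log₂ p(x,y)
  p(0,0)=5/108: -0.0463 × log₂(0.0463) = 0.2052
  p(0,1)=1/54: -0.0185 × log₂(0.0185) = 0.1066
  p(0,2)=11/108: -0.1019 × log₂(0.1019) = 0.3356
  p(1,0)=5/324: -0.0154 × log₂(0.0154) = 0.0929
  p(1,1)=1/162: -0.0062 × log₂(0.0062) = 0.0453
  p(1,2)=11/324: -0.0340 × log₂(0.0340) = 0.1657
  p(2,0)=35/162: -0.2160 × log₂(0.2160) = 0.4776
  p(2,1)=7/81: -0.0864 × log₂(0.0864) = 0.3053
  p(2,2)=77/162: -0.4753 × log₂(0.4753) = 0.5100
H(X,Y) = 2.2442 bits


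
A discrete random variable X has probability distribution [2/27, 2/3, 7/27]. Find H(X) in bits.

H(X) = -Σ p(x) log₂ p(x)
  -2/27 × log₂(2/27) = 0.2781
  -2/3 × log₂(2/3) = 0.3900
  -7/27 × log₂(7/27) = 0.5049
H(X) = 1.1730 bits


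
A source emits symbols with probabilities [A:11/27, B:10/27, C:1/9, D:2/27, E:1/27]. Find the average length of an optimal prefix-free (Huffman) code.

Huffman tree construction:
Combine smallest probabilities repeatedly
Resulting codes:
  A: 0 (length 1)
  B: 11 (length 2)
  C: 100 (length 3)
  D: 1011 (length 4)
  E: 1010 (length 4)
Average length = Σ p(s) × length(s) = 1.9259 bits


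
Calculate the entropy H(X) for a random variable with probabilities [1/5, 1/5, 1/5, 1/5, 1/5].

H(X) = -Σ p(x) log₂ p(x)
  -1/5 × log₂(1/5) = 0.4644
  -1/5 × log₂(1/5) = 0.4644
  -1/5 × log₂(1/5) = 0.4644
  -1/5 × log₂(1/5) = 0.4644
  -1/5 × log₂(1/5) = 0.4644
H(X) = 2.3219 bits


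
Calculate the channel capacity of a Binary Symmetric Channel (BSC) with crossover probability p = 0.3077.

For BSC with error probability p:
C = 1 - H(p) where H(p) is binary entropy
H(0.3077) = -0.3077 × log₂(0.3077) - 0.6923 × log₂(0.6923)
H(p) = 0.8905
C = 1 - 0.8905 = 0.1095 bits/use


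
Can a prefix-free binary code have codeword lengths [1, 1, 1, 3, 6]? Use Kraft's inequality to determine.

Kraft inequality: Σ 2^(-l_i) ≤ 1 for prefix-free code
Calculating: 2^(-1) + 2^(-1) + 2^(-1) + 2^(-3) + 2^(-6)
= 0.5 + 0.5 + 0.5 + 0.125 + 0.015625
= 1.6406
Since 1.6406 > 1, prefix-free code does not exist


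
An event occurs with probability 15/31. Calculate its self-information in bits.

Information content I(x) = -log₂(p(x))
I = -log₂(15/31) = -log₂(0.4839)
I = 1.0473 bits


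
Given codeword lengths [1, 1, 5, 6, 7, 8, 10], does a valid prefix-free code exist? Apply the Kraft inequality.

Kraft inequality: Σ 2^(-l_i) ≤ 1 for prefix-free code
Calculating: 2^(-1) + 2^(-1) + 2^(-5) + 2^(-6) + 2^(-7) + 2^(-8) + 2^(-10)
= 0.5 + 0.5 + 0.03125 + 0.015625 + 0.0078125 + 0.00390625 + 0.0009765625
= 1.0596
Since 1.0596 > 1, prefix-free code does not exist


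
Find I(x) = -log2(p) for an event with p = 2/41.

Information content I(x) = -log₂(p(x))
I = -log₂(2/41) = -log₂(0.0488)
I = 4.3576 bits


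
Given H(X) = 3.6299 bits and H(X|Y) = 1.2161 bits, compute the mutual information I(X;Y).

I(X;Y) = H(X) - H(X|Y)
I(X;Y) = 3.6299 - 1.2161 = 2.4138 bits


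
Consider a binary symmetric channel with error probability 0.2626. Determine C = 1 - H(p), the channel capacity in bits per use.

For BSC with error probability p:
C = 1 - H(p) where H(p) is binary entropy
H(0.2626) = -0.2626 × log₂(0.2626) - 0.7374 × log₂(0.7374)
H(p) = 0.8306
C = 1 - 0.8306 = 0.1694 bits/use


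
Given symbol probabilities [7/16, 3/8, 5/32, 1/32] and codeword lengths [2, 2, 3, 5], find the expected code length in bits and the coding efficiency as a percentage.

Average length L = Σ p_i × l_i = 2.2500 bits
Entropy H = 1.6271 bits
Efficiency η = H/L × 100% = 72.32%


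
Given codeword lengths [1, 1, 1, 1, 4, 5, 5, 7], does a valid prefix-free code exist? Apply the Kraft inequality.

Kraft inequality: Σ 2^(-l_i) ≤ 1 for prefix-free code
Calculating: 2^(-1) + 2^(-1) + 2^(-1) + 2^(-1) + 2^(-4) + 2^(-5) + 2^(-5) + 2^(-7)
= 0.5 + 0.5 + 0.5 + 0.5 + 0.0625 + 0.03125 + 0.03125 + 0.0078125
= 2.1328
Since 2.1328 > 1, prefix-free code does not exist


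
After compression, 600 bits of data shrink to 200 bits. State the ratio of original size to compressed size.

Compression ratio = Original / Compressed
= 600 / 200 = 3.00:1


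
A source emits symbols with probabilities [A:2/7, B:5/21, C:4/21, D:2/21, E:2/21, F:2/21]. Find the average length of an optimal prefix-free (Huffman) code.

Huffman tree construction:
Combine smallest probabilities repeatedly
Resulting codes:
  A: 10 (length 2)
  B: 01 (length 2)
  C: 111 (length 3)
  D: 000 (length 3)
  E: 001 (length 3)
  F: 110 (length 3)
Average length = Σ p(s) × length(s) = 2.4762 bits


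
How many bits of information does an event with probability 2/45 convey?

Information content I(x) = -log₂(p(x))
I = -log₂(2/45) = -log₂(0.0444)
I = 4.4919 bits


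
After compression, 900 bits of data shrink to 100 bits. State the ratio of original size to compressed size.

Compression ratio = Original / Compressed
= 900 / 100 = 9.00:1


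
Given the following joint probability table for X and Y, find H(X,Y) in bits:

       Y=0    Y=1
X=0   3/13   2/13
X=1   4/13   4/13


H(X,Y) = -Σ p(x,y) log₂ p(x,y)
  p(0,0)=3/13: -0.2308 × log₂(0.2308) = 0.4882
  p(0,1)=2/13: -0.1538 × log₂(0.1538) = 0.4155
  p(1,0)=4/13: -0.3077 × log₂(0.3077) = 0.5232
  p(1,1)=4/13: -0.3077 × log₂(0.3077) = 0.5232
H(X,Y) = 1.9501 bits


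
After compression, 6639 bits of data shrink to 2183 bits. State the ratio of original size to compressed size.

Compression ratio = Original / Compressed
= 6639 / 2183 = 3.04:1


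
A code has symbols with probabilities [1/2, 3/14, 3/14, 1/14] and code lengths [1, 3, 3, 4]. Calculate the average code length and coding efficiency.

Average length L = Σ p_i × l_i = 2.0714 bits
Entropy H = 1.7244 bits
Efficiency η = H/L × 100% = 83.25%


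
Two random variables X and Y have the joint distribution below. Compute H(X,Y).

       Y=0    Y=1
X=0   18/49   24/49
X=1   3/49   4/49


H(X,Y) = -Σ p(x,y) log₂ p(x,y)
  p(0,0)=18/49: -0.3673 × log₂(0.3673) = 0.5307
  p(0,1)=24/49: -0.4898 × log₂(0.4898) = 0.5044
  p(1,0)=3/49: -0.0612 × log₂(0.0612) = 0.2467
  p(1,1)=4/49: -0.0816 × log₂(0.0816) = 0.2951
H(X,Y) = 1.5769 bits


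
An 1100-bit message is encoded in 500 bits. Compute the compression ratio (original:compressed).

Compression ratio = Original / Compressed
= 1100 / 500 = 2.20:1


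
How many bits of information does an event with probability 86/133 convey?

Information content I(x) = -log₂(p(x))
I = -log₂(86/133) = -log₂(0.6466)
I = 0.6290 bits


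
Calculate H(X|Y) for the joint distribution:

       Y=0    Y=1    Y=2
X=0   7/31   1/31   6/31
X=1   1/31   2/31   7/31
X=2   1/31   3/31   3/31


H(X|Y) = Σ_y p(y) H(X|Y=y)
  p(Y=0) = 9/31, H(X|Y=0) = 0.9864
  p(Y=1) = 6/31, H(X|Y=1) = 1.4591
  p(Y=2) = 16/31, H(X|Y=2) = 1.5052
H(X|Y) = 0.2903×0.9864 + 0.1935×1.4591 + 0.5161×1.5052 = 1.3457 bits


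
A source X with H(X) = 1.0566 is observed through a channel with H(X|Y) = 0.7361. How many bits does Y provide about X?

I(X;Y) = H(X) - H(X|Y)
I(X;Y) = 1.0566 - 0.7361 = 0.3205 bits


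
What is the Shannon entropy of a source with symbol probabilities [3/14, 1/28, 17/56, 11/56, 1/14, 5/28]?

H(X) = -Σ p(x) log₂ p(x)
  -3/14 × log₂(3/14) = 0.4762
  -1/28 × log₂(1/28) = 0.1717
  -17/56 × log₂(17/56) = 0.5221
  -11/56 × log₂(11/56) = 0.4612
  -1/14 × log₂(1/14) = 0.2720
  -5/28 × log₂(5/28) = 0.4438
H(X) = 2.3470 bits


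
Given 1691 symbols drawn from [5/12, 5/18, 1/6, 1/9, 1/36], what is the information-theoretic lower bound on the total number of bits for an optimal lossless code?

Entropy H = 1.9662 bits/symbol
Minimum bits = H × n = 1.9662 × 1691
= 3324.92 bits


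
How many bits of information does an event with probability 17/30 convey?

Information content I(x) = -log₂(p(x))
I = -log₂(17/30) = -log₂(0.5667)
I = 0.8194 bits


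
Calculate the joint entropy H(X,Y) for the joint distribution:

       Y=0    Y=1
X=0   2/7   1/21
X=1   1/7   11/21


H(X,Y) = -Σ p(x,y) log₂ p(x,y)
  p(0,0)=2/7: -0.2857 × log₂(0.2857) = 0.5164
  p(0,1)=1/21: -0.0476 × log₂(0.0476) = 0.2092
  p(1,0)=1/7: -0.1429 × log₂(0.1429) = 0.4011
  p(1,1)=11/21: -0.5238 × log₂(0.5238) = 0.4887
H(X,Y) = 1.6153 bits


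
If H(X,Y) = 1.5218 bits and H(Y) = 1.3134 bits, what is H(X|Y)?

Chain rule: H(X,Y) = H(X|Y) + H(Y)
H(X|Y) = H(X,Y) - H(Y) = 1.5218 - 1.3134 = 0.2084 bits


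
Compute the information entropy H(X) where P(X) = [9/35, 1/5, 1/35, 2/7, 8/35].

H(X) = -Σ p(x) log₂ p(x)
  -9/35 × log₂(9/35) = 0.5038
  -1/5 × log₂(1/5) = 0.4644
  -1/35 × log₂(1/35) = 0.1466
  -2/7 × log₂(2/7) = 0.5164
  -8/35 × log₂(8/35) = 0.4867
H(X) = 2.1179 bits


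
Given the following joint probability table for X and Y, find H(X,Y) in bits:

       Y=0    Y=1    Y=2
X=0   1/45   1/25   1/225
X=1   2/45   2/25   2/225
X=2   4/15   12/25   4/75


H(X,Y) = -Σ p(x,y) log₂ p(x,y)
  p(0,0)=1/45: -0.0222 × log₂(0.0222) = 0.1220
  p(0,1)=1/25: -0.0400 × log₂(0.0400) = 0.1858
  p(0,2)=1/225: -0.0044 × log₂(0.0044) = 0.0347
  p(1,0)=2/45: -0.0444 × log₂(0.0444) = 0.1996
  p(1,1)=2/25: -0.0800 × log₂(0.0800) = 0.2915
  p(1,2)=2/225: -0.0089 × log₂(0.0089) = 0.0606
  p(2,0)=4/15: -0.2667 × log₂(0.2667) = 0.5085
  p(2,1)=12/25: -0.4800 × log₂(0.4800) = 0.5083
  p(2,2)=4/75: -0.0533 × log₂(0.0533) = 0.2255
H(X,Y) = 2.1365 bits


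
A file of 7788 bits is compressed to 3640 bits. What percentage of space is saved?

Space savings = (1 - Compressed/Original) × 100%
= (1 - 3640/7788) × 100%
= 53.26%


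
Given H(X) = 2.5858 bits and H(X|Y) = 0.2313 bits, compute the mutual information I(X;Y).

I(X;Y) = H(X) - H(X|Y)
I(X;Y) = 2.5858 - 0.2313 = 2.3545 bits


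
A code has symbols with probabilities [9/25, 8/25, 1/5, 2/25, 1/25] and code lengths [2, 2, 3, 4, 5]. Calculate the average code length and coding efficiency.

Average length L = Σ p_i × l_i = 2.4800 bits
Entropy H = 1.9983 bits
Efficiency η = H/L × 100% = 80.58%


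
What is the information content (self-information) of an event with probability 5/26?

Information content I(x) = -log₂(p(x))
I = -log₂(5/26) = -log₂(0.1923)
I = 2.3785 bits
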